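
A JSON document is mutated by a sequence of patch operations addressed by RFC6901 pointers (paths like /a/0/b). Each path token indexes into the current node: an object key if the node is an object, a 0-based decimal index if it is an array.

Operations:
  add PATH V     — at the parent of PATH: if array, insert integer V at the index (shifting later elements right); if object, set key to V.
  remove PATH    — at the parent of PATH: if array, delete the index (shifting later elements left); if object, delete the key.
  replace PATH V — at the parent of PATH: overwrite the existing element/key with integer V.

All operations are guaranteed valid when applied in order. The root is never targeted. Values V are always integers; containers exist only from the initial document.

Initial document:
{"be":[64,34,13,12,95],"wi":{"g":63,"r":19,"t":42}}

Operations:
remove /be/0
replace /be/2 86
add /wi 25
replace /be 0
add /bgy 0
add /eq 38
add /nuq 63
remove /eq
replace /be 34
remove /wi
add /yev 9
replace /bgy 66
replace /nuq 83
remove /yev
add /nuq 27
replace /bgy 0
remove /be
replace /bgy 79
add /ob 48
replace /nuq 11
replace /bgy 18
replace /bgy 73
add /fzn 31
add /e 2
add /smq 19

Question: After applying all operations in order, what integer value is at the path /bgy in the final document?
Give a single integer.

Answer: 73

Derivation:
After op 1 (remove /be/0): {"be":[34,13,12,95],"wi":{"g":63,"r":19,"t":42}}
After op 2 (replace /be/2 86): {"be":[34,13,86,95],"wi":{"g":63,"r":19,"t":42}}
After op 3 (add /wi 25): {"be":[34,13,86,95],"wi":25}
After op 4 (replace /be 0): {"be":0,"wi":25}
After op 5 (add /bgy 0): {"be":0,"bgy":0,"wi":25}
After op 6 (add /eq 38): {"be":0,"bgy":0,"eq":38,"wi":25}
After op 7 (add /nuq 63): {"be":0,"bgy":0,"eq":38,"nuq":63,"wi":25}
After op 8 (remove /eq): {"be":0,"bgy":0,"nuq":63,"wi":25}
After op 9 (replace /be 34): {"be":34,"bgy":0,"nuq":63,"wi":25}
After op 10 (remove /wi): {"be":34,"bgy":0,"nuq":63}
After op 11 (add /yev 9): {"be":34,"bgy":0,"nuq":63,"yev":9}
After op 12 (replace /bgy 66): {"be":34,"bgy":66,"nuq":63,"yev":9}
After op 13 (replace /nuq 83): {"be":34,"bgy":66,"nuq":83,"yev":9}
After op 14 (remove /yev): {"be":34,"bgy":66,"nuq":83}
After op 15 (add /nuq 27): {"be":34,"bgy":66,"nuq":27}
After op 16 (replace /bgy 0): {"be":34,"bgy":0,"nuq":27}
After op 17 (remove /be): {"bgy":0,"nuq":27}
After op 18 (replace /bgy 79): {"bgy":79,"nuq":27}
After op 19 (add /ob 48): {"bgy":79,"nuq":27,"ob":48}
After op 20 (replace /nuq 11): {"bgy":79,"nuq":11,"ob":48}
After op 21 (replace /bgy 18): {"bgy":18,"nuq":11,"ob":48}
After op 22 (replace /bgy 73): {"bgy":73,"nuq":11,"ob":48}
After op 23 (add /fzn 31): {"bgy":73,"fzn":31,"nuq":11,"ob":48}
After op 24 (add /e 2): {"bgy":73,"e":2,"fzn":31,"nuq":11,"ob":48}
After op 25 (add /smq 19): {"bgy":73,"e":2,"fzn":31,"nuq":11,"ob":48,"smq":19}
Value at /bgy: 73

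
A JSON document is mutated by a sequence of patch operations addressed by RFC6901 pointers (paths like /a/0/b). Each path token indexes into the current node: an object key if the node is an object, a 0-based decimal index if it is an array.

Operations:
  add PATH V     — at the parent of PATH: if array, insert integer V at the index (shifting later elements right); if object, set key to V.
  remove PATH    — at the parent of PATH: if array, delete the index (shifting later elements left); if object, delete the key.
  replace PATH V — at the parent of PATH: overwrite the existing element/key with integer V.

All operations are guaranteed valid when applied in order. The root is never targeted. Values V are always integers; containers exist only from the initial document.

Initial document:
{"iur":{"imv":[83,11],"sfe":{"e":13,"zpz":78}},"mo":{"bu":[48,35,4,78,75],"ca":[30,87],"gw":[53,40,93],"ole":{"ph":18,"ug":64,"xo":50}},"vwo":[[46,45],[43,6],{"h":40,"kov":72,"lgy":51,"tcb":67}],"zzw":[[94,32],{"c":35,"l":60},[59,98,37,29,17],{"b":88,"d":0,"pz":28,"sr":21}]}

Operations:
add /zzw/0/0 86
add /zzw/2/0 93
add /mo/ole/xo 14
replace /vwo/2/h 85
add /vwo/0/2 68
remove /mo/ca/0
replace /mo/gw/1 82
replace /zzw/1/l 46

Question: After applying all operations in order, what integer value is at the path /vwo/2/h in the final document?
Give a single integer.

After op 1 (add /zzw/0/0 86): {"iur":{"imv":[83,11],"sfe":{"e":13,"zpz":78}},"mo":{"bu":[48,35,4,78,75],"ca":[30,87],"gw":[53,40,93],"ole":{"ph":18,"ug":64,"xo":50}},"vwo":[[46,45],[43,6],{"h":40,"kov":72,"lgy":51,"tcb":67}],"zzw":[[86,94,32],{"c":35,"l":60},[59,98,37,29,17],{"b":88,"d":0,"pz":28,"sr":21}]}
After op 2 (add /zzw/2/0 93): {"iur":{"imv":[83,11],"sfe":{"e":13,"zpz":78}},"mo":{"bu":[48,35,4,78,75],"ca":[30,87],"gw":[53,40,93],"ole":{"ph":18,"ug":64,"xo":50}},"vwo":[[46,45],[43,6],{"h":40,"kov":72,"lgy":51,"tcb":67}],"zzw":[[86,94,32],{"c":35,"l":60},[93,59,98,37,29,17],{"b":88,"d":0,"pz":28,"sr":21}]}
After op 3 (add /mo/ole/xo 14): {"iur":{"imv":[83,11],"sfe":{"e":13,"zpz":78}},"mo":{"bu":[48,35,4,78,75],"ca":[30,87],"gw":[53,40,93],"ole":{"ph":18,"ug":64,"xo":14}},"vwo":[[46,45],[43,6],{"h":40,"kov":72,"lgy":51,"tcb":67}],"zzw":[[86,94,32],{"c":35,"l":60},[93,59,98,37,29,17],{"b":88,"d":0,"pz":28,"sr":21}]}
After op 4 (replace /vwo/2/h 85): {"iur":{"imv":[83,11],"sfe":{"e":13,"zpz":78}},"mo":{"bu":[48,35,4,78,75],"ca":[30,87],"gw":[53,40,93],"ole":{"ph":18,"ug":64,"xo":14}},"vwo":[[46,45],[43,6],{"h":85,"kov":72,"lgy":51,"tcb":67}],"zzw":[[86,94,32],{"c":35,"l":60},[93,59,98,37,29,17],{"b":88,"d":0,"pz":28,"sr":21}]}
After op 5 (add /vwo/0/2 68): {"iur":{"imv":[83,11],"sfe":{"e":13,"zpz":78}},"mo":{"bu":[48,35,4,78,75],"ca":[30,87],"gw":[53,40,93],"ole":{"ph":18,"ug":64,"xo":14}},"vwo":[[46,45,68],[43,6],{"h":85,"kov":72,"lgy":51,"tcb":67}],"zzw":[[86,94,32],{"c":35,"l":60},[93,59,98,37,29,17],{"b":88,"d":0,"pz":28,"sr":21}]}
After op 6 (remove /mo/ca/0): {"iur":{"imv":[83,11],"sfe":{"e":13,"zpz":78}},"mo":{"bu":[48,35,4,78,75],"ca":[87],"gw":[53,40,93],"ole":{"ph":18,"ug":64,"xo":14}},"vwo":[[46,45,68],[43,6],{"h":85,"kov":72,"lgy":51,"tcb":67}],"zzw":[[86,94,32],{"c":35,"l":60},[93,59,98,37,29,17],{"b":88,"d":0,"pz":28,"sr":21}]}
After op 7 (replace /mo/gw/1 82): {"iur":{"imv":[83,11],"sfe":{"e":13,"zpz":78}},"mo":{"bu":[48,35,4,78,75],"ca":[87],"gw":[53,82,93],"ole":{"ph":18,"ug":64,"xo":14}},"vwo":[[46,45,68],[43,6],{"h":85,"kov":72,"lgy":51,"tcb":67}],"zzw":[[86,94,32],{"c":35,"l":60},[93,59,98,37,29,17],{"b":88,"d":0,"pz":28,"sr":21}]}
After op 8 (replace /zzw/1/l 46): {"iur":{"imv":[83,11],"sfe":{"e":13,"zpz":78}},"mo":{"bu":[48,35,4,78,75],"ca":[87],"gw":[53,82,93],"ole":{"ph":18,"ug":64,"xo":14}},"vwo":[[46,45,68],[43,6],{"h":85,"kov":72,"lgy":51,"tcb":67}],"zzw":[[86,94,32],{"c":35,"l":46},[93,59,98,37,29,17],{"b":88,"d":0,"pz":28,"sr":21}]}
Value at /vwo/2/h: 85

Answer: 85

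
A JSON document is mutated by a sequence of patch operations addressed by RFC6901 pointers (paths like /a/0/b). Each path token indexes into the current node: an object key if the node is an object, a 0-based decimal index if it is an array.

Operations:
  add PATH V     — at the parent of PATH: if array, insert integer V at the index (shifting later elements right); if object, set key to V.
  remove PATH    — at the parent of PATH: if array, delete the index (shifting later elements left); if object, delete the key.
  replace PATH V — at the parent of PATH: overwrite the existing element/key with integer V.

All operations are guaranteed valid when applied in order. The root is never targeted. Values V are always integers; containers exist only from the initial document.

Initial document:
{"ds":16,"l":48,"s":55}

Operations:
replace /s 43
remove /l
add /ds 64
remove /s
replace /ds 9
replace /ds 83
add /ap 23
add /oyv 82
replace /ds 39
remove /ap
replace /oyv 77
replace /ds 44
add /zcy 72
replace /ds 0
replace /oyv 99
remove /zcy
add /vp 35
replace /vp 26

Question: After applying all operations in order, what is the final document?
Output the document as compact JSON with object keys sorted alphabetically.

After op 1 (replace /s 43): {"ds":16,"l":48,"s":43}
After op 2 (remove /l): {"ds":16,"s":43}
After op 3 (add /ds 64): {"ds":64,"s":43}
After op 4 (remove /s): {"ds":64}
After op 5 (replace /ds 9): {"ds":9}
After op 6 (replace /ds 83): {"ds":83}
After op 7 (add /ap 23): {"ap":23,"ds":83}
After op 8 (add /oyv 82): {"ap":23,"ds":83,"oyv":82}
After op 9 (replace /ds 39): {"ap":23,"ds":39,"oyv":82}
After op 10 (remove /ap): {"ds":39,"oyv":82}
After op 11 (replace /oyv 77): {"ds":39,"oyv":77}
After op 12 (replace /ds 44): {"ds":44,"oyv":77}
After op 13 (add /zcy 72): {"ds":44,"oyv":77,"zcy":72}
After op 14 (replace /ds 0): {"ds":0,"oyv":77,"zcy":72}
After op 15 (replace /oyv 99): {"ds":0,"oyv":99,"zcy":72}
After op 16 (remove /zcy): {"ds":0,"oyv":99}
After op 17 (add /vp 35): {"ds":0,"oyv":99,"vp":35}
After op 18 (replace /vp 26): {"ds":0,"oyv":99,"vp":26}

Answer: {"ds":0,"oyv":99,"vp":26}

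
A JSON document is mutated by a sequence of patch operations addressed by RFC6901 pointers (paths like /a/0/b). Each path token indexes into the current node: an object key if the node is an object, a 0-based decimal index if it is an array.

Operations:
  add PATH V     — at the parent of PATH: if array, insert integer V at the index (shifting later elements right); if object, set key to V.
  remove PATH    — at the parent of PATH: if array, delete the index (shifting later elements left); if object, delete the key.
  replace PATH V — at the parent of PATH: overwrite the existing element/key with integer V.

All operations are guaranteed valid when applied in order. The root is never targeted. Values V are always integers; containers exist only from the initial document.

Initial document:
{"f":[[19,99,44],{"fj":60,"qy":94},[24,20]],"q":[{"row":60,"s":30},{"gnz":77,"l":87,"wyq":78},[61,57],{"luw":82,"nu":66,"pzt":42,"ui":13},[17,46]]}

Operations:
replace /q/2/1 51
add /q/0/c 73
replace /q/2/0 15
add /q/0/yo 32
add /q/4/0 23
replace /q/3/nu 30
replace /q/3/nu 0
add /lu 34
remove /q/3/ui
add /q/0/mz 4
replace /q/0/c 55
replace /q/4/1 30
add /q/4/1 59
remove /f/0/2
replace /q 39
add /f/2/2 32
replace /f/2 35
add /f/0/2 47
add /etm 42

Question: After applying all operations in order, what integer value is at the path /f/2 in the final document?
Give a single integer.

Answer: 35

Derivation:
After op 1 (replace /q/2/1 51): {"f":[[19,99,44],{"fj":60,"qy":94},[24,20]],"q":[{"row":60,"s":30},{"gnz":77,"l":87,"wyq":78},[61,51],{"luw":82,"nu":66,"pzt":42,"ui":13},[17,46]]}
After op 2 (add /q/0/c 73): {"f":[[19,99,44],{"fj":60,"qy":94},[24,20]],"q":[{"c":73,"row":60,"s":30},{"gnz":77,"l":87,"wyq":78},[61,51],{"luw":82,"nu":66,"pzt":42,"ui":13},[17,46]]}
After op 3 (replace /q/2/0 15): {"f":[[19,99,44],{"fj":60,"qy":94},[24,20]],"q":[{"c":73,"row":60,"s":30},{"gnz":77,"l":87,"wyq":78},[15,51],{"luw":82,"nu":66,"pzt":42,"ui":13},[17,46]]}
After op 4 (add /q/0/yo 32): {"f":[[19,99,44],{"fj":60,"qy":94},[24,20]],"q":[{"c":73,"row":60,"s":30,"yo":32},{"gnz":77,"l":87,"wyq":78},[15,51],{"luw":82,"nu":66,"pzt":42,"ui":13},[17,46]]}
After op 5 (add /q/4/0 23): {"f":[[19,99,44],{"fj":60,"qy":94},[24,20]],"q":[{"c":73,"row":60,"s":30,"yo":32},{"gnz":77,"l":87,"wyq":78},[15,51],{"luw":82,"nu":66,"pzt":42,"ui":13},[23,17,46]]}
After op 6 (replace /q/3/nu 30): {"f":[[19,99,44],{"fj":60,"qy":94},[24,20]],"q":[{"c":73,"row":60,"s":30,"yo":32},{"gnz":77,"l":87,"wyq":78},[15,51],{"luw":82,"nu":30,"pzt":42,"ui":13},[23,17,46]]}
After op 7 (replace /q/3/nu 0): {"f":[[19,99,44],{"fj":60,"qy":94},[24,20]],"q":[{"c":73,"row":60,"s":30,"yo":32},{"gnz":77,"l":87,"wyq":78},[15,51],{"luw":82,"nu":0,"pzt":42,"ui":13},[23,17,46]]}
After op 8 (add /lu 34): {"f":[[19,99,44],{"fj":60,"qy":94},[24,20]],"lu":34,"q":[{"c":73,"row":60,"s":30,"yo":32},{"gnz":77,"l":87,"wyq":78},[15,51],{"luw":82,"nu":0,"pzt":42,"ui":13},[23,17,46]]}
After op 9 (remove /q/3/ui): {"f":[[19,99,44],{"fj":60,"qy":94},[24,20]],"lu":34,"q":[{"c":73,"row":60,"s":30,"yo":32},{"gnz":77,"l":87,"wyq":78},[15,51],{"luw":82,"nu":0,"pzt":42},[23,17,46]]}
After op 10 (add /q/0/mz 4): {"f":[[19,99,44],{"fj":60,"qy":94},[24,20]],"lu":34,"q":[{"c":73,"mz":4,"row":60,"s":30,"yo":32},{"gnz":77,"l":87,"wyq":78},[15,51],{"luw":82,"nu":0,"pzt":42},[23,17,46]]}
After op 11 (replace /q/0/c 55): {"f":[[19,99,44],{"fj":60,"qy":94},[24,20]],"lu":34,"q":[{"c":55,"mz":4,"row":60,"s":30,"yo":32},{"gnz":77,"l":87,"wyq":78},[15,51],{"luw":82,"nu":0,"pzt":42},[23,17,46]]}
After op 12 (replace /q/4/1 30): {"f":[[19,99,44],{"fj":60,"qy":94},[24,20]],"lu":34,"q":[{"c":55,"mz":4,"row":60,"s":30,"yo":32},{"gnz":77,"l":87,"wyq":78},[15,51],{"luw":82,"nu":0,"pzt":42},[23,30,46]]}
After op 13 (add /q/4/1 59): {"f":[[19,99,44],{"fj":60,"qy":94},[24,20]],"lu":34,"q":[{"c":55,"mz":4,"row":60,"s":30,"yo":32},{"gnz":77,"l":87,"wyq":78},[15,51],{"luw":82,"nu":0,"pzt":42},[23,59,30,46]]}
After op 14 (remove /f/0/2): {"f":[[19,99],{"fj":60,"qy":94},[24,20]],"lu":34,"q":[{"c":55,"mz":4,"row":60,"s":30,"yo":32},{"gnz":77,"l":87,"wyq":78},[15,51],{"luw":82,"nu":0,"pzt":42},[23,59,30,46]]}
After op 15 (replace /q 39): {"f":[[19,99],{"fj":60,"qy":94},[24,20]],"lu":34,"q":39}
After op 16 (add /f/2/2 32): {"f":[[19,99],{"fj":60,"qy":94},[24,20,32]],"lu":34,"q":39}
After op 17 (replace /f/2 35): {"f":[[19,99],{"fj":60,"qy":94},35],"lu":34,"q":39}
After op 18 (add /f/0/2 47): {"f":[[19,99,47],{"fj":60,"qy":94},35],"lu":34,"q":39}
After op 19 (add /etm 42): {"etm":42,"f":[[19,99,47],{"fj":60,"qy":94},35],"lu":34,"q":39}
Value at /f/2: 35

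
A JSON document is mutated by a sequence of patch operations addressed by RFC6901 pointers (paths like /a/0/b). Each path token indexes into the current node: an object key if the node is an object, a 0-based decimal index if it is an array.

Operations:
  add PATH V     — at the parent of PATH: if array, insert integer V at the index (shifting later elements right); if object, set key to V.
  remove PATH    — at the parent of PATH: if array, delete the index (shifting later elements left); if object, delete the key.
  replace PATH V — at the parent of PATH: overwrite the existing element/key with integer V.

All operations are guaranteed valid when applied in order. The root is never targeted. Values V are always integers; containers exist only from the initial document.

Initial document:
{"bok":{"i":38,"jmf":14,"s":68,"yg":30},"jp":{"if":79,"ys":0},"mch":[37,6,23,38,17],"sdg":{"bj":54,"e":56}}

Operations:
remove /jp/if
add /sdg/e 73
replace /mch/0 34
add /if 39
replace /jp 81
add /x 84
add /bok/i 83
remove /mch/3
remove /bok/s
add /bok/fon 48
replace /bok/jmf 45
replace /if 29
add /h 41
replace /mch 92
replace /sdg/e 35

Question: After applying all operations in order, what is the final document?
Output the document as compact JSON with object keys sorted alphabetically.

Answer: {"bok":{"fon":48,"i":83,"jmf":45,"yg":30},"h":41,"if":29,"jp":81,"mch":92,"sdg":{"bj":54,"e":35},"x":84}

Derivation:
After op 1 (remove /jp/if): {"bok":{"i":38,"jmf":14,"s":68,"yg":30},"jp":{"ys":0},"mch":[37,6,23,38,17],"sdg":{"bj":54,"e":56}}
After op 2 (add /sdg/e 73): {"bok":{"i":38,"jmf":14,"s":68,"yg":30},"jp":{"ys":0},"mch":[37,6,23,38,17],"sdg":{"bj":54,"e":73}}
After op 3 (replace /mch/0 34): {"bok":{"i":38,"jmf":14,"s":68,"yg":30},"jp":{"ys":0},"mch":[34,6,23,38,17],"sdg":{"bj":54,"e":73}}
After op 4 (add /if 39): {"bok":{"i":38,"jmf":14,"s":68,"yg":30},"if":39,"jp":{"ys":0},"mch":[34,6,23,38,17],"sdg":{"bj":54,"e":73}}
After op 5 (replace /jp 81): {"bok":{"i":38,"jmf":14,"s":68,"yg":30},"if":39,"jp":81,"mch":[34,6,23,38,17],"sdg":{"bj":54,"e":73}}
After op 6 (add /x 84): {"bok":{"i":38,"jmf":14,"s":68,"yg":30},"if":39,"jp":81,"mch":[34,6,23,38,17],"sdg":{"bj":54,"e":73},"x":84}
After op 7 (add /bok/i 83): {"bok":{"i":83,"jmf":14,"s":68,"yg":30},"if":39,"jp":81,"mch":[34,6,23,38,17],"sdg":{"bj":54,"e":73},"x":84}
After op 8 (remove /mch/3): {"bok":{"i":83,"jmf":14,"s":68,"yg":30},"if":39,"jp":81,"mch":[34,6,23,17],"sdg":{"bj":54,"e":73},"x":84}
After op 9 (remove /bok/s): {"bok":{"i":83,"jmf":14,"yg":30},"if":39,"jp":81,"mch":[34,6,23,17],"sdg":{"bj":54,"e":73},"x":84}
After op 10 (add /bok/fon 48): {"bok":{"fon":48,"i":83,"jmf":14,"yg":30},"if":39,"jp":81,"mch":[34,6,23,17],"sdg":{"bj":54,"e":73},"x":84}
After op 11 (replace /bok/jmf 45): {"bok":{"fon":48,"i":83,"jmf":45,"yg":30},"if":39,"jp":81,"mch":[34,6,23,17],"sdg":{"bj":54,"e":73},"x":84}
After op 12 (replace /if 29): {"bok":{"fon":48,"i":83,"jmf":45,"yg":30},"if":29,"jp":81,"mch":[34,6,23,17],"sdg":{"bj":54,"e":73},"x":84}
After op 13 (add /h 41): {"bok":{"fon":48,"i":83,"jmf":45,"yg":30},"h":41,"if":29,"jp":81,"mch":[34,6,23,17],"sdg":{"bj":54,"e":73},"x":84}
After op 14 (replace /mch 92): {"bok":{"fon":48,"i":83,"jmf":45,"yg":30},"h":41,"if":29,"jp":81,"mch":92,"sdg":{"bj":54,"e":73},"x":84}
After op 15 (replace /sdg/e 35): {"bok":{"fon":48,"i":83,"jmf":45,"yg":30},"h":41,"if":29,"jp":81,"mch":92,"sdg":{"bj":54,"e":35},"x":84}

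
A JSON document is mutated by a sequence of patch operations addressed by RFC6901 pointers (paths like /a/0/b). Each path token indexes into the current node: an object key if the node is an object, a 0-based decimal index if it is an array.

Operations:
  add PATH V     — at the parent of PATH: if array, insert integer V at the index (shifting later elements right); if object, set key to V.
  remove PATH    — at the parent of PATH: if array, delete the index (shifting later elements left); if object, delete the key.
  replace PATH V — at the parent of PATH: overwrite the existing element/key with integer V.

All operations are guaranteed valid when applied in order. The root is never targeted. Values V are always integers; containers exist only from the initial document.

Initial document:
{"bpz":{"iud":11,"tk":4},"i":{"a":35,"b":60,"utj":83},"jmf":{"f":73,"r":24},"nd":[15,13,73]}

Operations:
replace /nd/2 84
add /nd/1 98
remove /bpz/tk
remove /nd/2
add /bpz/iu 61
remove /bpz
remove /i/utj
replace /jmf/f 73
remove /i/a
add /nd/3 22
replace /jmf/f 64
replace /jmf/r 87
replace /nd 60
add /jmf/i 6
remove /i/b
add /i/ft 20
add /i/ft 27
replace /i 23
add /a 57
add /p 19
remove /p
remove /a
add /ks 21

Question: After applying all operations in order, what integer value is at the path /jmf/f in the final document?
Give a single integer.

Answer: 64

Derivation:
After op 1 (replace /nd/2 84): {"bpz":{"iud":11,"tk":4},"i":{"a":35,"b":60,"utj":83},"jmf":{"f":73,"r":24},"nd":[15,13,84]}
After op 2 (add /nd/1 98): {"bpz":{"iud":11,"tk":4},"i":{"a":35,"b":60,"utj":83},"jmf":{"f":73,"r":24},"nd":[15,98,13,84]}
After op 3 (remove /bpz/tk): {"bpz":{"iud":11},"i":{"a":35,"b":60,"utj":83},"jmf":{"f":73,"r":24},"nd":[15,98,13,84]}
After op 4 (remove /nd/2): {"bpz":{"iud":11},"i":{"a":35,"b":60,"utj":83},"jmf":{"f":73,"r":24},"nd":[15,98,84]}
After op 5 (add /bpz/iu 61): {"bpz":{"iu":61,"iud":11},"i":{"a":35,"b":60,"utj":83},"jmf":{"f":73,"r":24},"nd":[15,98,84]}
After op 6 (remove /bpz): {"i":{"a":35,"b":60,"utj":83},"jmf":{"f":73,"r":24},"nd":[15,98,84]}
After op 7 (remove /i/utj): {"i":{"a":35,"b":60},"jmf":{"f":73,"r":24},"nd":[15,98,84]}
After op 8 (replace /jmf/f 73): {"i":{"a":35,"b":60},"jmf":{"f":73,"r":24},"nd":[15,98,84]}
After op 9 (remove /i/a): {"i":{"b":60},"jmf":{"f":73,"r":24},"nd":[15,98,84]}
After op 10 (add /nd/3 22): {"i":{"b":60},"jmf":{"f":73,"r":24},"nd":[15,98,84,22]}
After op 11 (replace /jmf/f 64): {"i":{"b":60},"jmf":{"f":64,"r":24},"nd":[15,98,84,22]}
After op 12 (replace /jmf/r 87): {"i":{"b":60},"jmf":{"f":64,"r":87},"nd":[15,98,84,22]}
After op 13 (replace /nd 60): {"i":{"b":60},"jmf":{"f":64,"r":87},"nd":60}
After op 14 (add /jmf/i 6): {"i":{"b":60},"jmf":{"f":64,"i":6,"r":87},"nd":60}
After op 15 (remove /i/b): {"i":{},"jmf":{"f":64,"i":6,"r":87},"nd":60}
After op 16 (add /i/ft 20): {"i":{"ft":20},"jmf":{"f":64,"i":6,"r":87},"nd":60}
After op 17 (add /i/ft 27): {"i":{"ft":27},"jmf":{"f":64,"i":6,"r":87},"nd":60}
After op 18 (replace /i 23): {"i":23,"jmf":{"f":64,"i":6,"r":87},"nd":60}
After op 19 (add /a 57): {"a":57,"i":23,"jmf":{"f":64,"i":6,"r":87},"nd":60}
After op 20 (add /p 19): {"a":57,"i":23,"jmf":{"f":64,"i":6,"r":87},"nd":60,"p":19}
After op 21 (remove /p): {"a":57,"i":23,"jmf":{"f":64,"i":6,"r":87},"nd":60}
After op 22 (remove /a): {"i":23,"jmf":{"f":64,"i":6,"r":87},"nd":60}
After op 23 (add /ks 21): {"i":23,"jmf":{"f":64,"i":6,"r":87},"ks":21,"nd":60}
Value at /jmf/f: 64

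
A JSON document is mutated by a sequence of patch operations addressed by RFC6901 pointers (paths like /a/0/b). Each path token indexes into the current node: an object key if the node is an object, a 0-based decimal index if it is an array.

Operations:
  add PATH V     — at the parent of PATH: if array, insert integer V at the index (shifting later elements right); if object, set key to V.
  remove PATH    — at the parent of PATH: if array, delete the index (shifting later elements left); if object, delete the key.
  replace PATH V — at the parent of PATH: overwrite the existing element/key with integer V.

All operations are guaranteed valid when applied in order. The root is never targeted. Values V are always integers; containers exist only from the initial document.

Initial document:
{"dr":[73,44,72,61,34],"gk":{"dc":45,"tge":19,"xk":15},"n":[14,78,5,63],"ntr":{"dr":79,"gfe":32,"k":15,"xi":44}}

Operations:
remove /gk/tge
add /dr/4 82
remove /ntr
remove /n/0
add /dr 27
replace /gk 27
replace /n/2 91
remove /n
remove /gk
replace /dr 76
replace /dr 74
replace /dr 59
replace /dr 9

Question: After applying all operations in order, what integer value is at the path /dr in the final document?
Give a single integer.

After op 1 (remove /gk/tge): {"dr":[73,44,72,61,34],"gk":{"dc":45,"xk":15},"n":[14,78,5,63],"ntr":{"dr":79,"gfe":32,"k":15,"xi":44}}
After op 2 (add /dr/4 82): {"dr":[73,44,72,61,82,34],"gk":{"dc":45,"xk":15},"n":[14,78,5,63],"ntr":{"dr":79,"gfe":32,"k":15,"xi":44}}
After op 3 (remove /ntr): {"dr":[73,44,72,61,82,34],"gk":{"dc":45,"xk":15},"n":[14,78,5,63]}
After op 4 (remove /n/0): {"dr":[73,44,72,61,82,34],"gk":{"dc":45,"xk":15},"n":[78,5,63]}
After op 5 (add /dr 27): {"dr":27,"gk":{"dc":45,"xk":15},"n":[78,5,63]}
After op 6 (replace /gk 27): {"dr":27,"gk":27,"n":[78,5,63]}
After op 7 (replace /n/2 91): {"dr":27,"gk":27,"n":[78,5,91]}
After op 8 (remove /n): {"dr":27,"gk":27}
After op 9 (remove /gk): {"dr":27}
After op 10 (replace /dr 76): {"dr":76}
After op 11 (replace /dr 74): {"dr":74}
After op 12 (replace /dr 59): {"dr":59}
After op 13 (replace /dr 9): {"dr":9}
Value at /dr: 9

Answer: 9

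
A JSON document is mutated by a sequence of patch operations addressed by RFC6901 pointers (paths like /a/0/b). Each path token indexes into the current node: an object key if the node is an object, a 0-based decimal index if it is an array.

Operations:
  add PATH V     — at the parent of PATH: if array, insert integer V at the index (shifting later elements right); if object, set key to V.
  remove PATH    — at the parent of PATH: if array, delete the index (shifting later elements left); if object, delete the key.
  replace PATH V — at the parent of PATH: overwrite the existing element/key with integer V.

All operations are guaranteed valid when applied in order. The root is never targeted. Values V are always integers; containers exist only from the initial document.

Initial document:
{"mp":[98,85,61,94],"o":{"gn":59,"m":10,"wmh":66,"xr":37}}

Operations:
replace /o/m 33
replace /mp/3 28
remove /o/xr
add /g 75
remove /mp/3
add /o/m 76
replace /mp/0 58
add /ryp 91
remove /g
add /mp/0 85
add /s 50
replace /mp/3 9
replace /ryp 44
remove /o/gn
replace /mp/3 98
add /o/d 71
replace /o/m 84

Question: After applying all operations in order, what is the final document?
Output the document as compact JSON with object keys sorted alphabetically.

Answer: {"mp":[85,58,85,98],"o":{"d":71,"m":84,"wmh":66},"ryp":44,"s":50}

Derivation:
After op 1 (replace /o/m 33): {"mp":[98,85,61,94],"o":{"gn":59,"m":33,"wmh":66,"xr":37}}
After op 2 (replace /mp/3 28): {"mp":[98,85,61,28],"o":{"gn":59,"m":33,"wmh":66,"xr":37}}
After op 3 (remove /o/xr): {"mp":[98,85,61,28],"o":{"gn":59,"m":33,"wmh":66}}
After op 4 (add /g 75): {"g":75,"mp":[98,85,61,28],"o":{"gn":59,"m":33,"wmh":66}}
After op 5 (remove /mp/3): {"g":75,"mp":[98,85,61],"o":{"gn":59,"m":33,"wmh":66}}
After op 6 (add /o/m 76): {"g":75,"mp":[98,85,61],"o":{"gn":59,"m":76,"wmh":66}}
After op 7 (replace /mp/0 58): {"g":75,"mp":[58,85,61],"o":{"gn":59,"m":76,"wmh":66}}
After op 8 (add /ryp 91): {"g":75,"mp":[58,85,61],"o":{"gn":59,"m":76,"wmh":66},"ryp":91}
After op 9 (remove /g): {"mp":[58,85,61],"o":{"gn":59,"m":76,"wmh":66},"ryp":91}
After op 10 (add /mp/0 85): {"mp":[85,58,85,61],"o":{"gn":59,"m":76,"wmh":66},"ryp":91}
After op 11 (add /s 50): {"mp":[85,58,85,61],"o":{"gn":59,"m":76,"wmh":66},"ryp":91,"s":50}
After op 12 (replace /mp/3 9): {"mp":[85,58,85,9],"o":{"gn":59,"m":76,"wmh":66},"ryp":91,"s":50}
After op 13 (replace /ryp 44): {"mp":[85,58,85,9],"o":{"gn":59,"m":76,"wmh":66},"ryp":44,"s":50}
After op 14 (remove /o/gn): {"mp":[85,58,85,9],"o":{"m":76,"wmh":66},"ryp":44,"s":50}
After op 15 (replace /mp/3 98): {"mp":[85,58,85,98],"o":{"m":76,"wmh":66},"ryp":44,"s":50}
After op 16 (add /o/d 71): {"mp":[85,58,85,98],"o":{"d":71,"m":76,"wmh":66},"ryp":44,"s":50}
After op 17 (replace /o/m 84): {"mp":[85,58,85,98],"o":{"d":71,"m":84,"wmh":66},"ryp":44,"s":50}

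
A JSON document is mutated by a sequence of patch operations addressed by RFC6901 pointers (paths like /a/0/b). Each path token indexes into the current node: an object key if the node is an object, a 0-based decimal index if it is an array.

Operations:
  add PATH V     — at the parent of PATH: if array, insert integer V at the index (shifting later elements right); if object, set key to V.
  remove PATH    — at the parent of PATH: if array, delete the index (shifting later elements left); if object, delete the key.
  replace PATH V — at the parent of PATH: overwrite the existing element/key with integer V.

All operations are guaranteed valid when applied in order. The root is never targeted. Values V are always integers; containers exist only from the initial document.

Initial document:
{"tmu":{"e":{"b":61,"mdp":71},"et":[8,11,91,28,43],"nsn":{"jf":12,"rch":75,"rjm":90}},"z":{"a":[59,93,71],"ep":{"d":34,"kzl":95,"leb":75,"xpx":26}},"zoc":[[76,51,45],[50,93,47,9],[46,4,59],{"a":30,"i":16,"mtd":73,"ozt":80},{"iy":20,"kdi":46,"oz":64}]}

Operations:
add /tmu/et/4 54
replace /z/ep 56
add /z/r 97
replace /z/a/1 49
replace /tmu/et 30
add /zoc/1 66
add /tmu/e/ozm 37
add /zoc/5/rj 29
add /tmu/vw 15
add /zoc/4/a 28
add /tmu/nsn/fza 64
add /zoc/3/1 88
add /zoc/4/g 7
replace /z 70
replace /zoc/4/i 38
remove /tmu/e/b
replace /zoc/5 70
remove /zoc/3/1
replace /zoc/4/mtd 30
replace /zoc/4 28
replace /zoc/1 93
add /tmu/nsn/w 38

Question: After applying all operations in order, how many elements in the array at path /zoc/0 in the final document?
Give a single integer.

Answer: 3

Derivation:
After op 1 (add /tmu/et/4 54): {"tmu":{"e":{"b":61,"mdp":71},"et":[8,11,91,28,54,43],"nsn":{"jf":12,"rch":75,"rjm":90}},"z":{"a":[59,93,71],"ep":{"d":34,"kzl":95,"leb":75,"xpx":26}},"zoc":[[76,51,45],[50,93,47,9],[46,4,59],{"a":30,"i":16,"mtd":73,"ozt":80},{"iy":20,"kdi":46,"oz":64}]}
After op 2 (replace /z/ep 56): {"tmu":{"e":{"b":61,"mdp":71},"et":[8,11,91,28,54,43],"nsn":{"jf":12,"rch":75,"rjm":90}},"z":{"a":[59,93,71],"ep":56},"zoc":[[76,51,45],[50,93,47,9],[46,4,59],{"a":30,"i":16,"mtd":73,"ozt":80},{"iy":20,"kdi":46,"oz":64}]}
After op 3 (add /z/r 97): {"tmu":{"e":{"b":61,"mdp":71},"et":[8,11,91,28,54,43],"nsn":{"jf":12,"rch":75,"rjm":90}},"z":{"a":[59,93,71],"ep":56,"r":97},"zoc":[[76,51,45],[50,93,47,9],[46,4,59],{"a":30,"i":16,"mtd":73,"ozt":80},{"iy":20,"kdi":46,"oz":64}]}
After op 4 (replace /z/a/1 49): {"tmu":{"e":{"b":61,"mdp":71},"et":[8,11,91,28,54,43],"nsn":{"jf":12,"rch":75,"rjm":90}},"z":{"a":[59,49,71],"ep":56,"r":97},"zoc":[[76,51,45],[50,93,47,9],[46,4,59],{"a":30,"i":16,"mtd":73,"ozt":80},{"iy":20,"kdi":46,"oz":64}]}
After op 5 (replace /tmu/et 30): {"tmu":{"e":{"b":61,"mdp":71},"et":30,"nsn":{"jf":12,"rch":75,"rjm":90}},"z":{"a":[59,49,71],"ep":56,"r":97},"zoc":[[76,51,45],[50,93,47,9],[46,4,59],{"a":30,"i":16,"mtd":73,"ozt":80},{"iy":20,"kdi":46,"oz":64}]}
After op 6 (add /zoc/1 66): {"tmu":{"e":{"b":61,"mdp":71},"et":30,"nsn":{"jf":12,"rch":75,"rjm":90}},"z":{"a":[59,49,71],"ep":56,"r":97},"zoc":[[76,51,45],66,[50,93,47,9],[46,4,59],{"a":30,"i":16,"mtd":73,"ozt":80},{"iy":20,"kdi":46,"oz":64}]}
After op 7 (add /tmu/e/ozm 37): {"tmu":{"e":{"b":61,"mdp":71,"ozm":37},"et":30,"nsn":{"jf":12,"rch":75,"rjm":90}},"z":{"a":[59,49,71],"ep":56,"r":97},"zoc":[[76,51,45],66,[50,93,47,9],[46,4,59],{"a":30,"i":16,"mtd":73,"ozt":80},{"iy":20,"kdi":46,"oz":64}]}
After op 8 (add /zoc/5/rj 29): {"tmu":{"e":{"b":61,"mdp":71,"ozm":37},"et":30,"nsn":{"jf":12,"rch":75,"rjm":90}},"z":{"a":[59,49,71],"ep":56,"r":97},"zoc":[[76,51,45],66,[50,93,47,9],[46,4,59],{"a":30,"i":16,"mtd":73,"ozt":80},{"iy":20,"kdi":46,"oz":64,"rj":29}]}
After op 9 (add /tmu/vw 15): {"tmu":{"e":{"b":61,"mdp":71,"ozm":37},"et":30,"nsn":{"jf":12,"rch":75,"rjm":90},"vw":15},"z":{"a":[59,49,71],"ep":56,"r":97},"zoc":[[76,51,45],66,[50,93,47,9],[46,4,59],{"a":30,"i":16,"mtd":73,"ozt":80},{"iy":20,"kdi":46,"oz":64,"rj":29}]}
After op 10 (add /zoc/4/a 28): {"tmu":{"e":{"b":61,"mdp":71,"ozm":37},"et":30,"nsn":{"jf":12,"rch":75,"rjm":90},"vw":15},"z":{"a":[59,49,71],"ep":56,"r":97},"zoc":[[76,51,45],66,[50,93,47,9],[46,4,59],{"a":28,"i":16,"mtd":73,"ozt":80},{"iy":20,"kdi":46,"oz":64,"rj":29}]}
After op 11 (add /tmu/nsn/fza 64): {"tmu":{"e":{"b":61,"mdp":71,"ozm":37},"et":30,"nsn":{"fza":64,"jf":12,"rch":75,"rjm":90},"vw":15},"z":{"a":[59,49,71],"ep":56,"r":97},"zoc":[[76,51,45],66,[50,93,47,9],[46,4,59],{"a":28,"i":16,"mtd":73,"ozt":80},{"iy":20,"kdi":46,"oz":64,"rj":29}]}
After op 12 (add /zoc/3/1 88): {"tmu":{"e":{"b":61,"mdp":71,"ozm":37},"et":30,"nsn":{"fza":64,"jf":12,"rch":75,"rjm":90},"vw":15},"z":{"a":[59,49,71],"ep":56,"r":97},"zoc":[[76,51,45],66,[50,93,47,9],[46,88,4,59],{"a":28,"i":16,"mtd":73,"ozt":80},{"iy":20,"kdi":46,"oz":64,"rj":29}]}
After op 13 (add /zoc/4/g 7): {"tmu":{"e":{"b":61,"mdp":71,"ozm":37},"et":30,"nsn":{"fza":64,"jf":12,"rch":75,"rjm":90},"vw":15},"z":{"a":[59,49,71],"ep":56,"r":97},"zoc":[[76,51,45],66,[50,93,47,9],[46,88,4,59],{"a":28,"g":7,"i":16,"mtd":73,"ozt":80},{"iy":20,"kdi":46,"oz":64,"rj":29}]}
After op 14 (replace /z 70): {"tmu":{"e":{"b":61,"mdp":71,"ozm":37},"et":30,"nsn":{"fza":64,"jf":12,"rch":75,"rjm":90},"vw":15},"z":70,"zoc":[[76,51,45],66,[50,93,47,9],[46,88,4,59],{"a":28,"g":7,"i":16,"mtd":73,"ozt":80},{"iy":20,"kdi":46,"oz":64,"rj":29}]}
After op 15 (replace /zoc/4/i 38): {"tmu":{"e":{"b":61,"mdp":71,"ozm":37},"et":30,"nsn":{"fza":64,"jf":12,"rch":75,"rjm":90},"vw":15},"z":70,"zoc":[[76,51,45],66,[50,93,47,9],[46,88,4,59],{"a":28,"g":7,"i":38,"mtd":73,"ozt":80},{"iy":20,"kdi":46,"oz":64,"rj":29}]}
After op 16 (remove /tmu/e/b): {"tmu":{"e":{"mdp":71,"ozm":37},"et":30,"nsn":{"fza":64,"jf":12,"rch":75,"rjm":90},"vw":15},"z":70,"zoc":[[76,51,45],66,[50,93,47,9],[46,88,4,59],{"a":28,"g":7,"i":38,"mtd":73,"ozt":80},{"iy":20,"kdi":46,"oz":64,"rj":29}]}
After op 17 (replace /zoc/5 70): {"tmu":{"e":{"mdp":71,"ozm":37},"et":30,"nsn":{"fza":64,"jf":12,"rch":75,"rjm":90},"vw":15},"z":70,"zoc":[[76,51,45],66,[50,93,47,9],[46,88,4,59],{"a":28,"g":7,"i":38,"mtd":73,"ozt":80},70]}
After op 18 (remove /zoc/3/1): {"tmu":{"e":{"mdp":71,"ozm":37},"et":30,"nsn":{"fza":64,"jf":12,"rch":75,"rjm":90},"vw":15},"z":70,"zoc":[[76,51,45],66,[50,93,47,9],[46,4,59],{"a":28,"g":7,"i":38,"mtd":73,"ozt":80},70]}
After op 19 (replace /zoc/4/mtd 30): {"tmu":{"e":{"mdp":71,"ozm":37},"et":30,"nsn":{"fza":64,"jf":12,"rch":75,"rjm":90},"vw":15},"z":70,"zoc":[[76,51,45],66,[50,93,47,9],[46,4,59],{"a":28,"g":7,"i":38,"mtd":30,"ozt":80},70]}
After op 20 (replace /zoc/4 28): {"tmu":{"e":{"mdp":71,"ozm":37},"et":30,"nsn":{"fza":64,"jf":12,"rch":75,"rjm":90},"vw":15},"z":70,"zoc":[[76,51,45],66,[50,93,47,9],[46,4,59],28,70]}
After op 21 (replace /zoc/1 93): {"tmu":{"e":{"mdp":71,"ozm":37},"et":30,"nsn":{"fza":64,"jf":12,"rch":75,"rjm":90},"vw":15},"z":70,"zoc":[[76,51,45],93,[50,93,47,9],[46,4,59],28,70]}
After op 22 (add /tmu/nsn/w 38): {"tmu":{"e":{"mdp":71,"ozm":37},"et":30,"nsn":{"fza":64,"jf":12,"rch":75,"rjm":90,"w":38},"vw":15},"z":70,"zoc":[[76,51,45],93,[50,93,47,9],[46,4,59],28,70]}
Size at path /zoc/0: 3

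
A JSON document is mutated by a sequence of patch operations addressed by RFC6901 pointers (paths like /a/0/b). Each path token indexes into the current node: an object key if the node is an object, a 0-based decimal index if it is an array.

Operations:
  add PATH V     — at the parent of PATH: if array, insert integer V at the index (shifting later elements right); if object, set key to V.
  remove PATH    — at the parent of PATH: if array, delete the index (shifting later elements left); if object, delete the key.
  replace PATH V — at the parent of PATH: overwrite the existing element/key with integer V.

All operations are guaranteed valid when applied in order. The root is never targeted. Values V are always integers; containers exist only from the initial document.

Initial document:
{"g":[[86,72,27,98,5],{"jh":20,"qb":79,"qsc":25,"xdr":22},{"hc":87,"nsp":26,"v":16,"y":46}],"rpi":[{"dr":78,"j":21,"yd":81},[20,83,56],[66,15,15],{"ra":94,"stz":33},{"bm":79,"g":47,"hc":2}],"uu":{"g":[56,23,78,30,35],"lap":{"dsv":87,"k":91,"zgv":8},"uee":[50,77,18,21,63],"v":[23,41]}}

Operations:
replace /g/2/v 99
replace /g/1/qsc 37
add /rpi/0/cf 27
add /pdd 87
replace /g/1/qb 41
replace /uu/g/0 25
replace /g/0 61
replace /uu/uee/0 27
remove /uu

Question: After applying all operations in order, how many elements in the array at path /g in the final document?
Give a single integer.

Answer: 3

Derivation:
After op 1 (replace /g/2/v 99): {"g":[[86,72,27,98,5],{"jh":20,"qb":79,"qsc":25,"xdr":22},{"hc":87,"nsp":26,"v":99,"y":46}],"rpi":[{"dr":78,"j":21,"yd":81},[20,83,56],[66,15,15],{"ra":94,"stz":33},{"bm":79,"g":47,"hc":2}],"uu":{"g":[56,23,78,30,35],"lap":{"dsv":87,"k":91,"zgv":8},"uee":[50,77,18,21,63],"v":[23,41]}}
After op 2 (replace /g/1/qsc 37): {"g":[[86,72,27,98,5],{"jh":20,"qb":79,"qsc":37,"xdr":22},{"hc":87,"nsp":26,"v":99,"y":46}],"rpi":[{"dr":78,"j":21,"yd":81},[20,83,56],[66,15,15],{"ra":94,"stz":33},{"bm":79,"g":47,"hc":2}],"uu":{"g":[56,23,78,30,35],"lap":{"dsv":87,"k":91,"zgv":8},"uee":[50,77,18,21,63],"v":[23,41]}}
After op 3 (add /rpi/0/cf 27): {"g":[[86,72,27,98,5],{"jh":20,"qb":79,"qsc":37,"xdr":22},{"hc":87,"nsp":26,"v":99,"y":46}],"rpi":[{"cf":27,"dr":78,"j":21,"yd":81},[20,83,56],[66,15,15],{"ra":94,"stz":33},{"bm":79,"g":47,"hc":2}],"uu":{"g":[56,23,78,30,35],"lap":{"dsv":87,"k":91,"zgv":8},"uee":[50,77,18,21,63],"v":[23,41]}}
After op 4 (add /pdd 87): {"g":[[86,72,27,98,5],{"jh":20,"qb":79,"qsc":37,"xdr":22},{"hc":87,"nsp":26,"v":99,"y":46}],"pdd":87,"rpi":[{"cf":27,"dr":78,"j":21,"yd":81},[20,83,56],[66,15,15],{"ra":94,"stz":33},{"bm":79,"g":47,"hc":2}],"uu":{"g":[56,23,78,30,35],"lap":{"dsv":87,"k":91,"zgv":8},"uee":[50,77,18,21,63],"v":[23,41]}}
After op 5 (replace /g/1/qb 41): {"g":[[86,72,27,98,5],{"jh":20,"qb":41,"qsc":37,"xdr":22},{"hc":87,"nsp":26,"v":99,"y":46}],"pdd":87,"rpi":[{"cf":27,"dr":78,"j":21,"yd":81},[20,83,56],[66,15,15],{"ra":94,"stz":33},{"bm":79,"g":47,"hc":2}],"uu":{"g":[56,23,78,30,35],"lap":{"dsv":87,"k":91,"zgv":8},"uee":[50,77,18,21,63],"v":[23,41]}}
After op 6 (replace /uu/g/0 25): {"g":[[86,72,27,98,5],{"jh":20,"qb":41,"qsc":37,"xdr":22},{"hc":87,"nsp":26,"v":99,"y":46}],"pdd":87,"rpi":[{"cf":27,"dr":78,"j":21,"yd":81},[20,83,56],[66,15,15],{"ra":94,"stz":33},{"bm":79,"g":47,"hc":2}],"uu":{"g":[25,23,78,30,35],"lap":{"dsv":87,"k":91,"zgv":8},"uee":[50,77,18,21,63],"v":[23,41]}}
After op 7 (replace /g/0 61): {"g":[61,{"jh":20,"qb":41,"qsc":37,"xdr":22},{"hc":87,"nsp":26,"v":99,"y":46}],"pdd":87,"rpi":[{"cf":27,"dr":78,"j":21,"yd":81},[20,83,56],[66,15,15],{"ra":94,"stz":33},{"bm":79,"g":47,"hc":2}],"uu":{"g":[25,23,78,30,35],"lap":{"dsv":87,"k":91,"zgv":8},"uee":[50,77,18,21,63],"v":[23,41]}}
After op 8 (replace /uu/uee/0 27): {"g":[61,{"jh":20,"qb":41,"qsc":37,"xdr":22},{"hc":87,"nsp":26,"v":99,"y":46}],"pdd":87,"rpi":[{"cf":27,"dr":78,"j":21,"yd":81},[20,83,56],[66,15,15],{"ra":94,"stz":33},{"bm":79,"g":47,"hc":2}],"uu":{"g":[25,23,78,30,35],"lap":{"dsv":87,"k":91,"zgv":8},"uee":[27,77,18,21,63],"v":[23,41]}}
After op 9 (remove /uu): {"g":[61,{"jh":20,"qb":41,"qsc":37,"xdr":22},{"hc":87,"nsp":26,"v":99,"y":46}],"pdd":87,"rpi":[{"cf":27,"dr":78,"j":21,"yd":81},[20,83,56],[66,15,15],{"ra":94,"stz":33},{"bm":79,"g":47,"hc":2}]}
Size at path /g: 3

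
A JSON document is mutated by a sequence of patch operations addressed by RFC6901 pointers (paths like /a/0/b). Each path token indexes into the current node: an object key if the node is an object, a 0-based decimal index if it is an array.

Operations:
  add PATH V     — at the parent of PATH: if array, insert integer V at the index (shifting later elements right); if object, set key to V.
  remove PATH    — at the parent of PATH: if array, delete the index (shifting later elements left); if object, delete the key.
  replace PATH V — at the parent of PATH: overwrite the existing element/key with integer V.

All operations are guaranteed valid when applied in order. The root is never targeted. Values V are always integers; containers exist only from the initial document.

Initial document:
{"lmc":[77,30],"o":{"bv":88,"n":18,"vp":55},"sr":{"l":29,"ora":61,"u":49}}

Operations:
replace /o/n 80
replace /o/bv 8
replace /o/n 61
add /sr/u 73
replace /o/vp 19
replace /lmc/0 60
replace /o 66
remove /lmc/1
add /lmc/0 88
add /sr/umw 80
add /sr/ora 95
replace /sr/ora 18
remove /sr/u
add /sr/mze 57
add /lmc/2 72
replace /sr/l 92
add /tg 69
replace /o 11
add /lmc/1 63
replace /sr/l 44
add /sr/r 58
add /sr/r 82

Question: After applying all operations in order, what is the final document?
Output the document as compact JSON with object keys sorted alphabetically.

Answer: {"lmc":[88,63,60,72],"o":11,"sr":{"l":44,"mze":57,"ora":18,"r":82,"umw":80},"tg":69}

Derivation:
After op 1 (replace /o/n 80): {"lmc":[77,30],"o":{"bv":88,"n":80,"vp":55},"sr":{"l":29,"ora":61,"u":49}}
After op 2 (replace /o/bv 8): {"lmc":[77,30],"o":{"bv":8,"n":80,"vp":55},"sr":{"l":29,"ora":61,"u":49}}
After op 3 (replace /o/n 61): {"lmc":[77,30],"o":{"bv":8,"n":61,"vp":55},"sr":{"l":29,"ora":61,"u":49}}
After op 4 (add /sr/u 73): {"lmc":[77,30],"o":{"bv":8,"n":61,"vp":55},"sr":{"l":29,"ora":61,"u":73}}
After op 5 (replace /o/vp 19): {"lmc":[77,30],"o":{"bv":8,"n":61,"vp":19},"sr":{"l":29,"ora":61,"u":73}}
After op 6 (replace /lmc/0 60): {"lmc":[60,30],"o":{"bv":8,"n":61,"vp":19},"sr":{"l":29,"ora":61,"u":73}}
After op 7 (replace /o 66): {"lmc":[60,30],"o":66,"sr":{"l":29,"ora":61,"u":73}}
After op 8 (remove /lmc/1): {"lmc":[60],"o":66,"sr":{"l":29,"ora":61,"u":73}}
After op 9 (add /lmc/0 88): {"lmc":[88,60],"o":66,"sr":{"l":29,"ora":61,"u":73}}
After op 10 (add /sr/umw 80): {"lmc":[88,60],"o":66,"sr":{"l":29,"ora":61,"u":73,"umw":80}}
After op 11 (add /sr/ora 95): {"lmc":[88,60],"o":66,"sr":{"l":29,"ora":95,"u":73,"umw":80}}
After op 12 (replace /sr/ora 18): {"lmc":[88,60],"o":66,"sr":{"l":29,"ora":18,"u":73,"umw":80}}
After op 13 (remove /sr/u): {"lmc":[88,60],"o":66,"sr":{"l":29,"ora":18,"umw":80}}
After op 14 (add /sr/mze 57): {"lmc":[88,60],"o":66,"sr":{"l":29,"mze":57,"ora":18,"umw":80}}
After op 15 (add /lmc/2 72): {"lmc":[88,60,72],"o":66,"sr":{"l":29,"mze":57,"ora":18,"umw":80}}
After op 16 (replace /sr/l 92): {"lmc":[88,60,72],"o":66,"sr":{"l":92,"mze":57,"ora":18,"umw":80}}
After op 17 (add /tg 69): {"lmc":[88,60,72],"o":66,"sr":{"l":92,"mze":57,"ora":18,"umw":80},"tg":69}
After op 18 (replace /o 11): {"lmc":[88,60,72],"o":11,"sr":{"l":92,"mze":57,"ora":18,"umw":80},"tg":69}
After op 19 (add /lmc/1 63): {"lmc":[88,63,60,72],"o":11,"sr":{"l":92,"mze":57,"ora":18,"umw":80},"tg":69}
After op 20 (replace /sr/l 44): {"lmc":[88,63,60,72],"o":11,"sr":{"l":44,"mze":57,"ora":18,"umw":80},"tg":69}
After op 21 (add /sr/r 58): {"lmc":[88,63,60,72],"o":11,"sr":{"l":44,"mze":57,"ora":18,"r":58,"umw":80},"tg":69}
After op 22 (add /sr/r 82): {"lmc":[88,63,60,72],"o":11,"sr":{"l":44,"mze":57,"ora":18,"r":82,"umw":80},"tg":69}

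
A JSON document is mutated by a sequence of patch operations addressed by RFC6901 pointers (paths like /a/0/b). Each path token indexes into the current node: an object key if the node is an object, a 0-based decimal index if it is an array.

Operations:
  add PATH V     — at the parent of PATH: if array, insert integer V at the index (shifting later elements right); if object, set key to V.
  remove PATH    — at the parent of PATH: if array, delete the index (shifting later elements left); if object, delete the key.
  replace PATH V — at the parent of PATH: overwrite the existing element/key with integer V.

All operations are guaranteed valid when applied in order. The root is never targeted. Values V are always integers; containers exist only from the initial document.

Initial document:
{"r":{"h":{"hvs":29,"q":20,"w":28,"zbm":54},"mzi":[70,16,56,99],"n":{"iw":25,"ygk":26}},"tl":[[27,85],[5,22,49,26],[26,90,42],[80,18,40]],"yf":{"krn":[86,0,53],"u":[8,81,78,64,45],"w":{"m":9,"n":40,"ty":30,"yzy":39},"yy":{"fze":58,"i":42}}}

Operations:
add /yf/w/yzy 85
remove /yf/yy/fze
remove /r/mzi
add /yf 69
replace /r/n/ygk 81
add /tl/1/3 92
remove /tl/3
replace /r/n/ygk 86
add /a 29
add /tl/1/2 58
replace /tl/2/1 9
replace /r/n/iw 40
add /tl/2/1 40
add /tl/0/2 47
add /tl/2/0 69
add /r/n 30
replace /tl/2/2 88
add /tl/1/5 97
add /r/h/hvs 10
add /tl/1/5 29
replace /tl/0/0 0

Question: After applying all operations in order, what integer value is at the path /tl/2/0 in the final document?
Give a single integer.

Answer: 69

Derivation:
After op 1 (add /yf/w/yzy 85): {"r":{"h":{"hvs":29,"q":20,"w":28,"zbm":54},"mzi":[70,16,56,99],"n":{"iw":25,"ygk":26}},"tl":[[27,85],[5,22,49,26],[26,90,42],[80,18,40]],"yf":{"krn":[86,0,53],"u":[8,81,78,64,45],"w":{"m":9,"n":40,"ty":30,"yzy":85},"yy":{"fze":58,"i":42}}}
After op 2 (remove /yf/yy/fze): {"r":{"h":{"hvs":29,"q":20,"w":28,"zbm":54},"mzi":[70,16,56,99],"n":{"iw":25,"ygk":26}},"tl":[[27,85],[5,22,49,26],[26,90,42],[80,18,40]],"yf":{"krn":[86,0,53],"u":[8,81,78,64,45],"w":{"m":9,"n":40,"ty":30,"yzy":85},"yy":{"i":42}}}
After op 3 (remove /r/mzi): {"r":{"h":{"hvs":29,"q":20,"w":28,"zbm":54},"n":{"iw":25,"ygk":26}},"tl":[[27,85],[5,22,49,26],[26,90,42],[80,18,40]],"yf":{"krn":[86,0,53],"u":[8,81,78,64,45],"w":{"m":9,"n":40,"ty":30,"yzy":85},"yy":{"i":42}}}
After op 4 (add /yf 69): {"r":{"h":{"hvs":29,"q":20,"w":28,"zbm":54},"n":{"iw":25,"ygk":26}},"tl":[[27,85],[5,22,49,26],[26,90,42],[80,18,40]],"yf":69}
After op 5 (replace /r/n/ygk 81): {"r":{"h":{"hvs":29,"q":20,"w":28,"zbm":54},"n":{"iw":25,"ygk":81}},"tl":[[27,85],[5,22,49,26],[26,90,42],[80,18,40]],"yf":69}
After op 6 (add /tl/1/3 92): {"r":{"h":{"hvs":29,"q":20,"w":28,"zbm":54},"n":{"iw":25,"ygk":81}},"tl":[[27,85],[5,22,49,92,26],[26,90,42],[80,18,40]],"yf":69}
After op 7 (remove /tl/3): {"r":{"h":{"hvs":29,"q":20,"w":28,"zbm":54},"n":{"iw":25,"ygk":81}},"tl":[[27,85],[5,22,49,92,26],[26,90,42]],"yf":69}
After op 8 (replace /r/n/ygk 86): {"r":{"h":{"hvs":29,"q":20,"w":28,"zbm":54},"n":{"iw":25,"ygk":86}},"tl":[[27,85],[5,22,49,92,26],[26,90,42]],"yf":69}
After op 9 (add /a 29): {"a":29,"r":{"h":{"hvs":29,"q":20,"w":28,"zbm":54},"n":{"iw":25,"ygk":86}},"tl":[[27,85],[5,22,49,92,26],[26,90,42]],"yf":69}
After op 10 (add /tl/1/2 58): {"a":29,"r":{"h":{"hvs":29,"q":20,"w":28,"zbm":54},"n":{"iw":25,"ygk":86}},"tl":[[27,85],[5,22,58,49,92,26],[26,90,42]],"yf":69}
After op 11 (replace /tl/2/1 9): {"a":29,"r":{"h":{"hvs":29,"q":20,"w":28,"zbm":54},"n":{"iw":25,"ygk":86}},"tl":[[27,85],[5,22,58,49,92,26],[26,9,42]],"yf":69}
After op 12 (replace /r/n/iw 40): {"a":29,"r":{"h":{"hvs":29,"q":20,"w":28,"zbm":54},"n":{"iw":40,"ygk":86}},"tl":[[27,85],[5,22,58,49,92,26],[26,9,42]],"yf":69}
After op 13 (add /tl/2/1 40): {"a":29,"r":{"h":{"hvs":29,"q":20,"w":28,"zbm":54},"n":{"iw":40,"ygk":86}},"tl":[[27,85],[5,22,58,49,92,26],[26,40,9,42]],"yf":69}
After op 14 (add /tl/0/2 47): {"a":29,"r":{"h":{"hvs":29,"q":20,"w":28,"zbm":54},"n":{"iw":40,"ygk":86}},"tl":[[27,85,47],[5,22,58,49,92,26],[26,40,9,42]],"yf":69}
After op 15 (add /tl/2/0 69): {"a":29,"r":{"h":{"hvs":29,"q":20,"w":28,"zbm":54},"n":{"iw":40,"ygk":86}},"tl":[[27,85,47],[5,22,58,49,92,26],[69,26,40,9,42]],"yf":69}
After op 16 (add /r/n 30): {"a":29,"r":{"h":{"hvs":29,"q":20,"w":28,"zbm":54},"n":30},"tl":[[27,85,47],[5,22,58,49,92,26],[69,26,40,9,42]],"yf":69}
After op 17 (replace /tl/2/2 88): {"a":29,"r":{"h":{"hvs":29,"q":20,"w":28,"zbm":54},"n":30},"tl":[[27,85,47],[5,22,58,49,92,26],[69,26,88,9,42]],"yf":69}
After op 18 (add /tl/1/5 97): {"a":29,"r":{"h":{"hvs":29,"q":20,"w":28,"zbm":54},"n":30},"tl":[[27,85,47],[5,22,58,49,92,97,26],[69,26,88,9,42]],"yf":69}
After op 19 (add /r/h/hvs 10): {"a":29,"r":{"h":{"hvs":10,"q":20,"w":28,"zbm":54},"n":30},"tl":[[27,85,47],[5,22,58,49,92,97,26],[69,26,88,9,42]],"yf":69}
After op 20 (add /tl/1/5 29): {"a":29,"r":{"h":{"hvs":10,"q":20,"w":28,"zbm":54},"n":30},"tl":[[27,85,47],[5,22,58,49,92,29,97,26],[69,26,88,9,42]],"yf":69}
After op 21 (replace /tl/0/0 0): {"a":29,"r":{"h":{"hvs":10,"q":20,"w":28,"zbm":54},"n":30},"tl":[[0,85,47],[5,22,58,49,92,29,97,26],[69,26,88,9,42]],"yf":69}
Value at /tl/2/0: 69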